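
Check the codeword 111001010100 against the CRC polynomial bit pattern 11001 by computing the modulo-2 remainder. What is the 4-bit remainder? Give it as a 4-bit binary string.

Modulo-2 division of 111001010100 by 11001:
  pos 0: 11100 XOR 11001 = 00101
  pos 2: 10110 XOR 11001 = 01111
  pos 3: 11111 XOR 11001 = 00110
  pos 5: 11001 XOR 11001 = 00000
Remainder = 0000 (zero — the frame passes the CRC check).

0000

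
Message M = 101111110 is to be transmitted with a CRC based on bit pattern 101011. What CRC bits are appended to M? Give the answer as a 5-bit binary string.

Append 5 zeros: 10111111000000. Divide by 101011 (XOR where the leading bit is 1):
  pos 0: 101111 XOR 101011 = 000100
  pos 3: 100110 XOR 101011 = 001101
  pos 5: 110100 XOR 101011 = 011111
  pos 6: 111110 XOR 101011 = 010101
  pos 7: 101010 XOR 101011 = 000001
Remainder (last 5 bits) = 00010. This is the CRC / FCS.

00010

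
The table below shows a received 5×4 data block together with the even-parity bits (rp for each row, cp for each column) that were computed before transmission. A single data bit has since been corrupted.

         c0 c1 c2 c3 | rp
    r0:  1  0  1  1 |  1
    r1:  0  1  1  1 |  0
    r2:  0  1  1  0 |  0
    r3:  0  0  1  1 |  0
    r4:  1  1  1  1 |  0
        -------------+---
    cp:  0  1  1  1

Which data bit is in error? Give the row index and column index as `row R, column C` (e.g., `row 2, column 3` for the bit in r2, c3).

row 1, column 3

Recompute each row's even parity and compare to rp:
  r0: data parity 1, sent rp 1 → ok
  r1: data parity 1, sent rp 0 → mismatch
  r2: data parity 0, sent rp 0 → ok
  r3: data parity 0, sent rp 0 → ok
  r4: data parity 0, sent rp 0 → ok
Recompute each column's even parity and compare to cp:
  c0: data parity 0, sent cp 0 → ok
  c1: data parity 1, sent cp 1 → ok
  c2: data parity 1, sent cp 1 → ok
  c3: data parity 0, sent cp 1 → mismatch
Exactly one row (r1) and one column (c3) fail → the flipped bit is at their intersection.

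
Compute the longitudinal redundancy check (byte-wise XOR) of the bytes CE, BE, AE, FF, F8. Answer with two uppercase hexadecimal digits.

XOR the bytes together:
  start with 0xCE
  0xCE ⊕ 0xBE = 0x70
  0x70 ⊕ 0xAE = 0xDE
  0xDE ⊕ 0xFF = 0x21
  0x21 ⊕ 0xF8 = 0xD9

D9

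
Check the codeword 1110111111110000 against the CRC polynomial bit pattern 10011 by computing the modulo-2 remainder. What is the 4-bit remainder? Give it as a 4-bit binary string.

Modulo-2 division of 1110111111110000 by 10011:
  pos 0: 11101 XOR 10011 = 01110
  pos 1: 11101 XOR 10011 = 01110
  pos 2: 11101 XOR 10011 = 01110
  pos 3: 11101 XOR 10011 = 01110
  pos 4: 11101 XOR 10011 = 01110
  pos 5: 11101 XOR 10011 = 01110
  pos 6: 11101 XOR 10011 = 01110
  pos 7: 11101 XOR 10011 = 01110
  pos 8: 11100 XOR 10011 = 01111
  pos 9: 11110 XOR 10011 = 01101
  pos 10: 11010 XOR 10011 = 01001
  pos 11: 10010 XOR 10011 = 00001
Remainder = 0001 (nonzero — an error is detected).

0001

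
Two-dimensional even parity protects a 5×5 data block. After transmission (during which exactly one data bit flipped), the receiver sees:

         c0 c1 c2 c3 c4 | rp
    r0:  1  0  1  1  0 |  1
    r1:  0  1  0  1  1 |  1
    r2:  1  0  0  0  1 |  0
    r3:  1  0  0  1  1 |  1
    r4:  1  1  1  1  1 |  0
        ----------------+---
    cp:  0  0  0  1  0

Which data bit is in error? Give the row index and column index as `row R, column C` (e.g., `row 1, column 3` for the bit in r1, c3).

Recompute each row's even parity and compare to rp:
  r0: data parity 1, sent rp 1 → ok
  r1: data parity 1, sent rp 1 → ok
  r2: data parity 0, sent rp 0 → ok
  r3: data parity 1, sent rp 1 → ok
  r4: data parity 1, sent rp 0 → mismatch
Recompute each column's even parity and compare to cp:
  c0: data parity 0, sent cp 0 → ok
  c1: data parity 0, sent cp 0 → ok
  c2: data parity 0, sent cp 0 → ok
  c3: data parity 0, sent cp 1 → mismatch
  c4: data parity 0, sent cp 0 → ok
Exactly one row (r4) and one column (c3) fail → the flipped bit is at their intersection.

row 4, column 3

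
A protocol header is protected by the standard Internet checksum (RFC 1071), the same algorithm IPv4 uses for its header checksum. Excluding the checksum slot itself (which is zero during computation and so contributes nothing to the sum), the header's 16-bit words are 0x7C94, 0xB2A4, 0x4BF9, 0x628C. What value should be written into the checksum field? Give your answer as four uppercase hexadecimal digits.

2241

One's-complement addition (fold any carry out of bit 15 back into bit 0):
  0x7C94 + 0xB2A4 = 0x12F38 → wrap carry → 0x2F39
  0x2F39 + 0x4BF9 = 0x07B32
  0x7B32 + 0x628C = 0x0DDBE
One's-complement sum = 0xDDBE.
Checksum = ~0xDDBE & 0xFFFF = 0x2241.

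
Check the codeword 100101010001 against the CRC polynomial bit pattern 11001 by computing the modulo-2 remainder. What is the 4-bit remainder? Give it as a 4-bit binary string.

Modulo-2 division of 100101010001 by 11001:
  pos 0: 10010 XOR 11001 = 01011
  pos 1: 10111 XOR 11001 = 01110
  pos 2: 11100 XOR 11001 = 00101
  pos 4: 10110 XOR 11001 = 01111
  pos 5: 11110 XOR 11001 = 00111
  pos 7: 11101 XOR 11001 = 00100
Remainder = 0100 (nonzero — an error is detected).

0100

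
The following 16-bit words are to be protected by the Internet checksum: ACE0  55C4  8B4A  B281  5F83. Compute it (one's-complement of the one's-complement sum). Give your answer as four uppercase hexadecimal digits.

One's-complement addition (fold any carry out of bit 15 back into bit 0):
  0xACE0 + 0x55C4 = 0x102A4 → wrap carry → 0x02A5
  0x02A5 + 0x8B4A = 0x08DEF
  0x8DEF + 0xB281 = 0x14070 → wrap carry → 0x4071
  0x4071 + 0x5F83 = 0x09FF4
One's-complement sum = 0x9FF4.
Checksum = ~0x9FF4 & 0xFFFF = 0x600B.

600B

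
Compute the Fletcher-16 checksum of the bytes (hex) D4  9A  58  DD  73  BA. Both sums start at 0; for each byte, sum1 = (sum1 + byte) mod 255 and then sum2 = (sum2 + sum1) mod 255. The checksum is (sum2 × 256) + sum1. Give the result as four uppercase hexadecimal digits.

9ED3

Running sums (mod 255):
  after byte 0 (D4): sum1=212, sum2=212
  after byte 1 (9A): sum1=111, sum2=68
  after byte 2 (58): sum1=199, sum2=12
  after byte 3 (DD): sum1=165, sum2=177
  after byte 4 (73): sum1=25, sum2=202
  after byte 5 (BA): sum1=211, sum2=158
Checksum = sum2·256 + sum1 = 158·256 + 211 = 40659 = 0x9ED3.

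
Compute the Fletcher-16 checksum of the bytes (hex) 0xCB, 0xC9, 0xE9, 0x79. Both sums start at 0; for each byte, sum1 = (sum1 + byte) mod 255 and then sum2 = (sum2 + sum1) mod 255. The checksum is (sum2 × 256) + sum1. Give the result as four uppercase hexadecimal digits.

D9F8

Running sums (mod 255):
  after byte 0 (0xCB): sum1=203, sum2=203
  after byte 1 (0xC9): sum1=149, sum2=97
  after byte 2 (0xE9): sum1=127, sum2=224
  after byte 3 (0x79): sum1=248, sum2=217
Checksum = sum2·256 + sum1 = 217·256 + 248 = 55800 = 0xD9F8.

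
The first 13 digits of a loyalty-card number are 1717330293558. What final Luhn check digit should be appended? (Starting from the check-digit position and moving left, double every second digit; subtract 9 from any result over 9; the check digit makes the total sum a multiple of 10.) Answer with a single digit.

6

Partial digits right→left: 8 5 5 3 9 2 0 3 3 7 1 7 1
Double every second digit counting from the check-digit position (so the 1st, 3rd, 5th, ... of the partial from the right).
  doubled (with −9 where >9): 7 1 9 0 6 2 2 → sum 27
  kept as-is: 5 3 2 3 7 7 → sum 27
Total = 27 + 27 = 54.
Check digit = (10 − (54 mod 10)) mod 10 = 6.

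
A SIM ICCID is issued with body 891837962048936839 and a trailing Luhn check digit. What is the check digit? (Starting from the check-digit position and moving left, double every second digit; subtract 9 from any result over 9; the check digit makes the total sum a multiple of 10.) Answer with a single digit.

2

Partial digits right→left: 9 3 8 6 3 9 8 4 0 2 6 9 7 3 8 1 9 8
Double every second digit counting from the check-digit position (so the 1st, 3rd, 5th, ... of the partial from the right).
  doubled (with −9 where >9): 9 7 6 7 0 3 5 7 9 → sum 53
  kept as-is: 3 6 9 4 2 9 3 1 8 → sum 45
Total = 53 + 45 = 98.
Check digit = (10 − (98 mod 10)) mod 10 = 2.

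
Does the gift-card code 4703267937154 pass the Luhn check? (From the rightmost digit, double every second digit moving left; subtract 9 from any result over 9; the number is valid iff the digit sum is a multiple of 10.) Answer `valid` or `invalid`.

valid

From the right, keep odd positions and double even positions (subtract 9 from any doubled value over 9):
  doubled (positions 2,4,...): 1 5 9 3 6 5 → sum 29
  kept (positions 1,3,...): 4 1 3 7 2 0 4 → sum 21
Total = 50.
50 mod 10 = 0, so the number is valid.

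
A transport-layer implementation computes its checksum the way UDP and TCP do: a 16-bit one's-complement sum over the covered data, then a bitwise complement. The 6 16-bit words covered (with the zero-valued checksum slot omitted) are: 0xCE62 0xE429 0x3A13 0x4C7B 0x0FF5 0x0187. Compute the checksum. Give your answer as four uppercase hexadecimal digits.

One's-complement addition (fold any carry out of bit 15 back into bit 0):
  0xCE62 + 0xE429 = 0x1B28B → wrap carry → 0xB28C
  0xB28C + 0x3A13 = 0x0EC9F
  0xEC9F + 0x4C7B = 0x1391A → wrap carry → 0x391B
  0x391B + 0x0FF5 = 0x04910
  0x4910 + 0x0187 = 0x04A97
One's-complement sum = 0x4A97.
Checksum = ~0x4A97 & 0xFFFF = 0xB568.

B568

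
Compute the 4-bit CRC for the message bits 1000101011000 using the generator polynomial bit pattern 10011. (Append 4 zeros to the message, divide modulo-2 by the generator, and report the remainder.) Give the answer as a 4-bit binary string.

0100

Append 4 zeros: 10001010110000000. Divide by 10011 (XOR where the leading bit is 1):
  pos 0: 10001 XOR 10011 = 00010
  pos 3: 10010 XOR 10011 = 00001
  pos 7: 11100 XOR 10011 = 01111
  pos 8: 11110 XOR 10011 = 01101
  pos 9: 11010 XOR 10011 = 01001
  pos 10: 10010 XOR 10011 = 00001
Remainder (last 4 bits) = 0100. This is the CRC / FCS.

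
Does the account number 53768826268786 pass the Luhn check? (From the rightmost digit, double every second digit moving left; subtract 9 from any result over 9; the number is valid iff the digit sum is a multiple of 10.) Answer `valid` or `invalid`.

From the right, keep odd positions and double even positions (subtract 9 from any doubled value over 9):
  doubled (positions 2,4,...): 7 7 4 4 7 5 1 → sum 35
  kept (positions 1,3,...): 6 7 6 6 8 6 3 → sum 42
Total = 77.
77 mod 10 = 7, so the number is invalid.

invalid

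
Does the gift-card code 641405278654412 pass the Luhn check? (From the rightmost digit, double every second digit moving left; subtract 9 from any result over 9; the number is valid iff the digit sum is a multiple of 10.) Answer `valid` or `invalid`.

invalid

From the right, keep odd positions and double even positions (subtract 9 from any doubled value over 9):
  doubled (positions 2,4,...): 2 8 3 5 1 8 8 → sum 35
  kept (positions 1,3,...): 2 4 5 8 2 0 1 6 → sum 28
Total = 63.
63 mod 10 = 3, so the number is invalid.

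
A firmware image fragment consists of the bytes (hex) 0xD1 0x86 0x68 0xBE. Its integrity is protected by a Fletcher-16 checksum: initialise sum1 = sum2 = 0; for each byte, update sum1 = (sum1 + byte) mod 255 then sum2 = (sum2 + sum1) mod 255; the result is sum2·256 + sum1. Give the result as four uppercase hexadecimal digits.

6A7F

Running sums (mod 255):
  after byte 0 (0xD1): sum1=209, sum2=209
  after byte 1 (0x86): sum1=88, sum2=42
  after byte 2 (0x68): sum1=192, sum2=234
  after byte 3 (0xBE): sum1=127, sum2=106
Checksum = sum2·256 + sum1 = 106·256 + 127 = 27263 = 0x6A7F.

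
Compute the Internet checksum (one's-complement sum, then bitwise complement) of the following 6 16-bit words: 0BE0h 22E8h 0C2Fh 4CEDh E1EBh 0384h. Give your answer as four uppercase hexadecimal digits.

92AB

One's-complement addition (fold any carry out of bit 15 back into bit 0):
  0x0BE0 + 0x22E8 = 0x02EC8
  0x2EC8 + 0x0C2F = 0x03AF7
  0x3AF7 + 0x4CED = 0x087E4
  0x87E4 + 0xE1EB = 0x169CF → wrap carry → 0x69D0
  0x69D0 + 0x0384 = 0x06D54
One's-complement sum = 0x6D54.
Checksum = ~0x6D54 & 0xFFFF = 0x92AB.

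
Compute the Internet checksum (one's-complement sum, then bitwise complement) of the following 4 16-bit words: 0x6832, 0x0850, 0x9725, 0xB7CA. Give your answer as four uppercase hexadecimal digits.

One's-complement addition (fold any carry out of bit 15 back into bit 0):
  0x6832 + 0x0850 = 0x07082
  0x7082 + 0x9725 = 0x107A7 → wrap carry → 0x07A8
  0x07A8 + 0xB7CA = 0x0BF72
One's-complement sum = 0xBF72.
Checksum = ~0xBF72 & 0xFFFF = 0x408D.

408D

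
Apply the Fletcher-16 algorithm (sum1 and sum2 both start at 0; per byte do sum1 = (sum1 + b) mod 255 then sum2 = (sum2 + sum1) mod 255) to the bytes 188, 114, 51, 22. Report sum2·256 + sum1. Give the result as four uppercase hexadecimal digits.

Running sums (mod 255):
  after byte 0 (188): sum1=188, sum2=188
  after byte 1 (114): sum1=47, sum2=235
  after byte 2 (51): sum1=98, sum2=78
  after byte 3 (22): sum1=120, sum2=198
Checksum = sum2·256 + sum1 = 198·256 + 120 = 50808 = 0xC678.

C678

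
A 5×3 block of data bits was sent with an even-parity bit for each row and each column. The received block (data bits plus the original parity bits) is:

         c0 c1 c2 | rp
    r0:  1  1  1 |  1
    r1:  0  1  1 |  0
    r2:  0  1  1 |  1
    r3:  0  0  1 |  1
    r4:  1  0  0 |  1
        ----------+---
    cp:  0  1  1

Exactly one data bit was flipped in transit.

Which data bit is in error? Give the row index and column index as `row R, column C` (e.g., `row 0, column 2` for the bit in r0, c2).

Recompute each row's even parity and compare to rp:
  r0: data parity 1, sent rp 1 → ok
  r1: data parity 0, sent rp 0 → ok
  r2: data parity 0, sent rp 1 → mismatch
  r3: data parity 1, sent rp 1 → ok
  r4: data parity 1, sent rp 1 → ok
Recompute each column's even parity and compare to cp:
  c0: data parity 0, sent cp 0 → ok
  c1: data parity 1, sent cp 1 → ok
  c2: data parity 0, sent cp 1 → mismatch
Exactly one row (r2) and one column (c2) fail → the flipped bit is at their intersection.

row 2, column 2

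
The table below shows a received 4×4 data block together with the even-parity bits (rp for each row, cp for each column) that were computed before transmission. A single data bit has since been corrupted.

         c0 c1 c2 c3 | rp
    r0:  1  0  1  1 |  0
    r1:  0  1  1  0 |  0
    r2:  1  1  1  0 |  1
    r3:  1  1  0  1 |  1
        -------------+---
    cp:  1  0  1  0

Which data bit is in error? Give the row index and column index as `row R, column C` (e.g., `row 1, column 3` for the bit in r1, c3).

Recompute each row's even parity and compare to rp:
  r0: data parity 1, sent rp 0 → mismatch
  r1: data parity 0, sent rp 0 → ok
  r2: data parity 1, sent rp 1 → ok
  r3: data parity 1, sent rp 1 → ok
Recompute each column's even parity and compare to cp:
  c0: data parity 1, sent cp 1 → ok
  c1: data parity 1, sent cp 0 → mismatch
  c2: data parity 1, sent cp 1 → ok
  c3: data parity 0, sent cp 0 → ok
Exactly one row (r0) and one column (c1) fail → the flipped bit is at their intersection.

row 0, column 1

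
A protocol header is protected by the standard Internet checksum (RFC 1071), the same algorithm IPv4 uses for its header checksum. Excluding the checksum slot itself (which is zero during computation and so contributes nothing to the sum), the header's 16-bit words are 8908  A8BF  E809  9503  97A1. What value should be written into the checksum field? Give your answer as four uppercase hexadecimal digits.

B988

One's-complement addition (fold any carry out of bit 15 back into bit 0):
  0x8908 + 0xA8BF = 0x131C7 → wrap carry → 0x31C8
  0x31C8 + 0xE809 = 0x119D1 → wrap carry → 0x19D2
  0x19D2 + 0x9503 = 0x0AED5
  0xAED5 + 0x97A1 = 0x14676 → wrap carry → 0x4677
One's-complement sum = 0x4677.
Checksum = ~0x4677 & 0xFFFF = 0xB988.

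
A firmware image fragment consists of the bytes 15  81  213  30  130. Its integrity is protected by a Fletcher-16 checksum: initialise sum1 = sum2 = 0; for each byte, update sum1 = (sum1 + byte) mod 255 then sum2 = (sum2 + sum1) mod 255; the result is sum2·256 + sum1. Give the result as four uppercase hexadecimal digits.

D0D6

Running sums (mod 255):
  after byte 0 (15): sum1=15, sum2=15
  after byte 1 (81): sum1=96, sum2=111
  after byte 2 (213): sum1=54, sum2=165
  after byte 3 (30): sum1=84, sum2=249
  after byte 4 (130): sum1=214, sum2=208
Checksum = sum2·256 + sum1 = 208·256 + 214 = 53462 = 0xD0D6.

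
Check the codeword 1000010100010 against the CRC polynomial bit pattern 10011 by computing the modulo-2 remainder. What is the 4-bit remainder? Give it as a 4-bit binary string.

Modulo-2 division of 1000010100010 by 10011:
  pos 0: 10000 XOR 10011 = 00011
  pos 3: 11101 XOR 10011 = 01110
  pos 4: 11100 XOR 10011 = 01111
  pos 5: 11110 XOR 10011 = 01101
  pos 6: 11010 XOR 10011 = 01001
  pos 7: 10011 XOR 10011 = 00000
Remainder = 0000 (zero — the frame passes the CRC check).

0000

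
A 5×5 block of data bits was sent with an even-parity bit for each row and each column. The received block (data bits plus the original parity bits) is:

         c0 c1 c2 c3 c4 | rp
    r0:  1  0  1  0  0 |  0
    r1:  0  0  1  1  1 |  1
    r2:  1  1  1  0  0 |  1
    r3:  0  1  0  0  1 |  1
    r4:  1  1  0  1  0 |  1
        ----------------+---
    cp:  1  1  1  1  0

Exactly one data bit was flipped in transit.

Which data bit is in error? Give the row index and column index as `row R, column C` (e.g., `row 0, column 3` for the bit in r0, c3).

row 3, column 3

Recompute each row's even parity and compare to rp:
  r0: data parity 0, sent rp 0 → ok
  r1: data parity 1, sent rp 1 → ok
  r2: data parity 1, sent rp 1 → ok
  r3: data parity 0, sent rp 1 → mismatch
  r4: data parity 1, sent rp 1 → ok
Recompute each column's even parity and compare to cp:
  c0: data parity 1, sent cp 1 → ok
  c1: data parity 1, sent cp 1 → ok
  c2: data parity 1, sent cp 1 → ok
  c3: data parity 0, sent cp 1 → mismatch
  c4: data parity 0, sent cp 0 → ok
Exactly one row (r3) and one column (c3) fail → the flipped bit is at their intersection.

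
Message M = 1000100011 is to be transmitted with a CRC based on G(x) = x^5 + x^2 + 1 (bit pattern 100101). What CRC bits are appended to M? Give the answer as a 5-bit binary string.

00011

Append 5 zeros: 100010001100000. Divide by 100101 (XOR where the leading bit is 1):
  pos 0: 100010 XOR 100101 = 000111
  pos 3: 111001 XOR 100101 = 011100
  pos 4: 111001 XOR 100101 = 011100
  pos 5: 111000 XOR 100101 = 011101
  pos 6: 111010 XOR 100101 = 011111
  pos 7: 111110 XOR 100101 = 011011
  pos 8: 110110 XOR 100101 = 010011
  pos 9: 100110 XOR 100101 = 000011
Remainder (last 5 bits) = 00011. This is the CRC / FCS.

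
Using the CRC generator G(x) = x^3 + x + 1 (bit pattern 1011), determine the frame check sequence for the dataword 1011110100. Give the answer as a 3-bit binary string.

100

Append 3 zeros: 1011110100000. Divide by 1011 (XOR where the leading bit is 1):
  pos 0: 1011 XOR 1011 = 0000
  pos 4: 1101 XOR 1011 = 0110
  pos 5: 1100 XOR 1011 = 0111
  pos 6: 1110 XOR 1011 = 0101
  pos 7: 1010 XOR 1011 = 0001
Remainder (last 3 bits) = 100. This is the CRC / FCS.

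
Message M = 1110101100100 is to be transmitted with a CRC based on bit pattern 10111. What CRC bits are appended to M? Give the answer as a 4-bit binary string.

Append 4 zeros: 11101011001000000. Divide by 10111 (XOR where the leading bit is 1):
  pos 0: 11101 XOR 10111 = 01010
  pos 1: 10100 XOR 10111 = 00011
  pos 4: 11110 XOR 10111 = 01001
  pos 5: 10010 XOR 10111 = 00101
  pos 7: 10110 XOR 10111 = 00001
  pos 11: 10000 XOR 10111 = 00111
Remainder (last 4 bits) = 1110. This is the CRC / FCS.

1110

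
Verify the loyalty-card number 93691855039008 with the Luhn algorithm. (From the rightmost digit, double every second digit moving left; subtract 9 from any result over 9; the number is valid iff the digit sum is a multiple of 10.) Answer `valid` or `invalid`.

From the right, keep odd positions and double even positions (subtract 9 from any doubled value over 9):
  doubled (positions 2,4,...): 0 9 0 1 2 3 9 → sum 24
  kept (positions 1,3,...): 8 0 3 5 8 9 3 → sum 36
Total = 60.
60 mod 10 = 0, so the number is valid.

valid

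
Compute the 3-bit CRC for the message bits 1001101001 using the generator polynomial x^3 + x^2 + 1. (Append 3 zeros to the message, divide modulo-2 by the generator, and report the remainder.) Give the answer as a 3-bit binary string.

Append 3 zeros: 1001101001000. Divide by 1101 (XOR where the leading bit is 1):
  pos 0: 1001 XOR 1101 = 0100
  pos 1: 1001 XOR 1101 = 0100
  pos 2: 1000 XOR 1101 = 0101
  pos 3: 1011 XOR 1101 = 0110
  pos 4: 1100 XOR 1101 = 0001
  pos 7: 1010 XOR 1101 = 0111
  pos 8: 1110 XOR 1101 = 0011
Remainder (last 3 bits) = 110. This is the CRC / FCS.

110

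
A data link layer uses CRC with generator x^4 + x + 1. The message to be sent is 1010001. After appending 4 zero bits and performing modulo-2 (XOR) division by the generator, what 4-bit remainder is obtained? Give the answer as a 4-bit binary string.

0001

Append 4 zeros: 10100010000. Divide by 10011 (XOR where the leading bit is 1):
  pos 0: 10100 XOR 10011 = 00111
  pos 2: 11101 XOR 10011 = 01110
  pos 3: 11100 XOR 10011 = 01111
  pos 4: 11110 XOR 10011 = 01101
  pos 5: 11010 XOR 10011 = 01001
  pos 6: 10010 XOR 10011 = 00001
Remainder (last 4 bits) = 0001. This is the CRC / FCS.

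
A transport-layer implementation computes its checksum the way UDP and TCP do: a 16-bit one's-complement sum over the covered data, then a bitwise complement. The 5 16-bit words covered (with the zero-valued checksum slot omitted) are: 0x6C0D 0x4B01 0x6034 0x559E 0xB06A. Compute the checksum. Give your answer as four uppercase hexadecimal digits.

E2B3

One's-complement addition (fold any carry out of bit 15 back into bit 0):
  0x6C0D + 0x4B01 = 0x0B70E
  0xB70E + 0x6034 = 0x11742 → wrap carry → 0x1743
  0x1743 + 0x559E = 0x06CE1
  0x6CE1 + 0xB06A = 0x11D4B → wrap carry → 0x1D4C
One's-complement sum = 0x1D4C.
Checksum = ~0x1D4C & 0xFFFF = 0xE2B3.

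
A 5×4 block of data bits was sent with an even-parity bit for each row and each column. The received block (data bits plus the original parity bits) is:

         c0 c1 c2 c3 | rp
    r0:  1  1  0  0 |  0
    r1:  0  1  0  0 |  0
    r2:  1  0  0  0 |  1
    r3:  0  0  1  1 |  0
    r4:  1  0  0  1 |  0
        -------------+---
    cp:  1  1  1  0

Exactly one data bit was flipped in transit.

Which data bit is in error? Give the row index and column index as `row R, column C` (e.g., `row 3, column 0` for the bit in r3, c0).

Recompute each row's even parity and compare to rp:
  r0: data parity 0, sent rp 0 → ok
  r1: data parity 1, sent rp 0 → mismatch
  r2: data parity 1, sent rp 1 → ok
  r3: data parity 0, sent rp 0 → ok
  r4: data parity 0, sent rp 0 → ok
Recompute each column's even parity and compare to cp:
  c0: data parity 1, sent cp 1 → ok
  c1: data parity 0, sent cp 1 → mismatch
  c2: data parity 1, sent cp 1 → ok
  c3: data parity 0, sent cp 0 → ok
Exactly one row (r1) and one column (c1) fail → the flipped bit is at their intersection.

row 1, column 1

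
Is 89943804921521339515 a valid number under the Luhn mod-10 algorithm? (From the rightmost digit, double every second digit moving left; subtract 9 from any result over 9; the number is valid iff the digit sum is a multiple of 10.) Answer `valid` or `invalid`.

From the right, keep odd positions and double even positions (subtract 9 from any doubled value over 9):
  doubled (positions 2,4,...): 2 9 6 4 2 9 0 6 9 7 → sum 54
  kept (positions 1,3,...): 5 5 3 1 5 2 4 8 4 9 → sum 46
Total = 100.
100 mod 10 = 0, so the number is valid.

valid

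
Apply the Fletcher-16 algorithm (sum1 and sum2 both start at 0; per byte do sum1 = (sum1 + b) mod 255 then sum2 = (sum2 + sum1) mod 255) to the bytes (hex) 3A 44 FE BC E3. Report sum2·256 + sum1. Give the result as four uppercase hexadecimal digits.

Running sums (mod 255):
  after byte 0 (3A): sum1=58, sum2=58
  after byte 1 (44): sum1=126, sum2=184
  after byte 2 (FE): sum1=125, sum2=54
  after byte 3 (BC): sum1=58, sum2=112
  after byte 4 (E3): sum1=30, sum2=142
Checksum = sum2·256 + sum1 = 142·256 + 30 = 36382 = 0x8E1E.

8E1E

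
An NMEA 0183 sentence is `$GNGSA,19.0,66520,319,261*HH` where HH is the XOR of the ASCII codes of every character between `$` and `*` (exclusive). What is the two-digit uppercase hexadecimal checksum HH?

XOR the ASCII codes of the payload characters:
  'G' = 0x47 → acc = 0x47
  'N' = 0x4E → acc = 0x09
  'G' = 0x47 → acc = 0x4E
  'S' = 0x53 → acc = 0x1D
  'A' = 0x41 → acc = 0x5C
  ',' = 0x2C → acc = 0x70
  '1' = 0x31 → acc = 0x41
  '9' = 0x39 → acc = 0x78
  '.' = 0x2E → acc = 0x56
  '0' = 0x30 → acc = 0x66
  ',' = 0x2C → acc = 0x4A
  '6' = 0x36 → acc = 0x7C
  '6' = 0x36 → acc = 0x4A
  '5' = 0x35 → acc = 0x7F
  '2' = 0x32 → acc = 0x4D
  '0' = 0x30 → acc = 0x7D
  ',' = 0x2C → acc = 0x51
  '3' = 0x33 → acc = 0x62
  '1' = 0x31 → acc = 0x53
  '9' = 0x39 → acc = 0x6A
  ',' = 0x2C → acc = 0x46
  '2' = 0x32 → acc = 0x74
  '6' = 0x36 → acc = 0x42
  '1' = 0x31 → acc = 0x73
Checksum = 0x73.

73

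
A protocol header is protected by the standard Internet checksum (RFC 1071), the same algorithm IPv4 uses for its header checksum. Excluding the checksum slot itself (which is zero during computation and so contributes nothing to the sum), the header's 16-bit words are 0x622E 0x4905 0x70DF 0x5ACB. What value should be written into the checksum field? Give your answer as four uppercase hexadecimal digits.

8921

One's-complement addition (fold any carry out of bit 15 back into bit 0):
  0x622E + 0x4905 = 0x0AB33
  0xAB33 + 0x70DF = 0x11C12 → wrap carry → 0x1C13
  0x1C13 + 0x5ACB = 0x076DE
One's-complement sum = 0x76DE.
Checksum = ~0x76DE & 0xFFFF = 0x8921.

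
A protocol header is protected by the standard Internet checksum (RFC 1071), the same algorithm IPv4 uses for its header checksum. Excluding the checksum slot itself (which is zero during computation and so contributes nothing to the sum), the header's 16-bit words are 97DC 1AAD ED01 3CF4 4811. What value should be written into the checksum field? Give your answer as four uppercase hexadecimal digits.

DB6E

One's-complement addition (fold any carry out of bit 15 back into bit 0):
  0x97DC + 0x1AAD = 0x0B289
  0xB289 + 0xED01 = 0x19F8A → wrap carry → 0x9F8B
  0x9F8B + 0x3CF4 = 0x0DC7F
  0xDC7F + 0x4811 = 0x12490 → wrap carry → 0x2491
One's-complement sum = 0x2491.
Checksum = ~0x2491 & 0xFFFF = 0xDB6E.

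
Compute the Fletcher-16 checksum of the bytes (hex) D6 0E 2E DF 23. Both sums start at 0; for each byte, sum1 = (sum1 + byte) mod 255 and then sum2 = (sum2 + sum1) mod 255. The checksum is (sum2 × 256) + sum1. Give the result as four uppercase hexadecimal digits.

D716

Running sums (mod 255):
  after byte 0 (D6): sum1=214, sum2=214
  after byte 1 (0E): sum1=228, sum2=187
  after byte 2 (2E): sum1=19, sum2=206
  after byte 3 (DF): sum1=242, sum2=193
  after byte 4 (23): sum1=22, sum2=215
Checksum = sum2·256 + sum1 = 215·256 + 22 = 55062 = 0xD716.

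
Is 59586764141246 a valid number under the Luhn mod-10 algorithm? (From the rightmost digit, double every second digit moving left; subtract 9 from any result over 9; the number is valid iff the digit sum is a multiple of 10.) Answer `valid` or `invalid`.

From the right, keep odd positions and double even positions (subtract 9 from any doubled value over 9):
  doubled (positions 2,4,...): 8 2 2 3 3 1 1 → sum 20
  kept (positions 1,3,...): 6 2 4 4 7 8 9 → sum 40
Total = 60.
60 mod 10 = 0, so the number is valid.

valid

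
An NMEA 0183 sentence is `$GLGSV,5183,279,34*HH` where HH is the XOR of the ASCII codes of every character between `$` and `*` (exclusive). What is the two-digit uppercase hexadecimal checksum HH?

XOR the ASCII codes of the payload characters:
  'G' = 0x47 → acc = 0x47
  'L' = 0x4C → acc = 0x0B
  'G' = 0x47 → acc = 0x4C
  'S' = 0x53 → acc = 0x1F
  'V' = 0x56 → acc = 0x49
  ',' = 0x2C → acc = 0x65
  '5' = 0x35 → acc = 0x50
  '1' = 0x31 → acc = 0x61
  '8' = 0x38 → acc = 0x59
  '3' = 0x33 → acc = 0x6A
  ',' = 0x2C → acc = 0x46
  '2' = 0x32 → acc = 0x74
  '7' = 0x37 → acc = 0x43
  '9' = 0x39 → acc = 0x7A
  ',' = 0x2C → acc = 0x56
  '3' = 0x33 → acc = 0x65
  '4' = 0x34 → acc = 0x51
Checksum = 0x51.

51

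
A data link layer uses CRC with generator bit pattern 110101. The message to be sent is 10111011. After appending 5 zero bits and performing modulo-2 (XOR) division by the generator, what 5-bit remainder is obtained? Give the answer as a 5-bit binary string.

Append 5 zeros: 1011101100000. Divide by 110101 (XOR where the leading bit is 1):
  pos 0: 101110 XOR 110101 = 011011
  pos 1: 110111 XOR 110101 = 000010
  pos 5: 101000 XOR 110101 = 011101
  pos 6: 111010 XOR 110101 = 001111
Remainder (last 5 bits) = 11110. This is the CRC / FCS.

11110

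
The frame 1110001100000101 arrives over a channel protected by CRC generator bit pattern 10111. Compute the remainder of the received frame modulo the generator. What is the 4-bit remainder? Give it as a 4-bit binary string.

1011

Modulo-2 division of 1110001100000101 by 10111:
  pos 0: 11100 XOR 10111 = 01011
  pos 1: 10110 XOR 10111 = 00001
  pos 5: 11100 XOR 10111 = 01011
  pos 6: 10110 XOR 10111 = 00001
  pos 10: 10010 XOR 10111 = 00101
Remainder = 1011 (nonzero — an error is detected).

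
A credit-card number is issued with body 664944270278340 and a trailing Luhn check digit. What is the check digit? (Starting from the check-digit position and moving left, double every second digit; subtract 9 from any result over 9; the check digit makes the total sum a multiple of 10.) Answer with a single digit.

6

Partial digits right→left: 0 4 3 8 7 2 0 7 2 4 4 9 4 6 6
Double every second digit counting from the check-digit position (so the 1st, 3rd, 5th, ... of the partial from the right).
  doubled (with −9 where >9): 0 6 5 0 4 8 8 3 → sum 34
  kept as-is: 4 8 2 7 4 9 6 → sum 40
Total = 34 + 40 = 74.
Check digit = (10 − (74 mod 10)) mod 10 = 6.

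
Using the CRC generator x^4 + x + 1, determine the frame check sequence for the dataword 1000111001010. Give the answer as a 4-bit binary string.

Append 4 zeros: 10001110010100000. Divide by 10011 (XOR where the leading bit is 1):
  pos 0: 10001 XOR 10011 = 00010
  pos 3: 10110 XOR 10011 = 00101
  pos 5: 10101 XOR 10011 = 00110
  pos 7: 11001 XOR 10011 = 01010
  pos 8: 10100 XOR 10011 = 00111
  pos 10: 11100 XOR 10011 = 01111
  pos 11: 11110 XOR 10011 = 01101
  pos 12: 11010 XOR 10011 = 01001
Remainder (last 4 bits) = 1001. This is the CRC / FCS.

1001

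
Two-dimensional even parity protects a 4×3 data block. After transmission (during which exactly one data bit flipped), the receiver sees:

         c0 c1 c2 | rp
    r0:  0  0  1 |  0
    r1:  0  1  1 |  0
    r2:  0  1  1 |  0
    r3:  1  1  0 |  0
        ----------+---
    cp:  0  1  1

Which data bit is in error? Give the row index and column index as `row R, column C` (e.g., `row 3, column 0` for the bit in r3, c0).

row 0, column 0

Recompute each row's even parity and compare to rp:
  r0: data parity 1, sent rp 0 → mismatch
  r1: data parity 0, sent rp 0 → ok
  r2: data parity 0, sent rp 0 → ok
  r3: data parity 0, sent rp 0 → ok
Recompute each column's even parity and compare to cp:
  c0: data parity 1, sent cp 0 → mismatch
  c1: data parity 1, sent cp 1 → ok
  c2: data parity 1, sent cp 1 → ok
Exactly one row (r0) and one column (c0) fail → the flipped bit is at their intersection.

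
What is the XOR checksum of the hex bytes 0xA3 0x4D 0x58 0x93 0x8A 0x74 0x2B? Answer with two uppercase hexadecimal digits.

F0

XOR the bytes together:
  start with 0xA3
  0xA3 ⊕ 0x4D = 0xEE
  0xEE ⊕ 0x58 = 0xB6
  0xB6 ⊕ 0x93 = 0x25
  0x25 ⊕ 0x8A = 0xAF
  0xAF ⊕ 0x74 = 0xDB
  0xDB ⊕ 0x2B = 0xF0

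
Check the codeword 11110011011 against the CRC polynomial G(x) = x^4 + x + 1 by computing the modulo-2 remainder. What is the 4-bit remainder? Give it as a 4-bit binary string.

Modulo-2 division of 11110011011 by 10011:
  pos 0: 11110 XOR 10011 = 01101
  pos 1: 11010 XOR 10011 = 01001
  pos 2: 10011 XOR 10011 = 00000
Remainder = 1011 (nonzero — an error is detected).

1011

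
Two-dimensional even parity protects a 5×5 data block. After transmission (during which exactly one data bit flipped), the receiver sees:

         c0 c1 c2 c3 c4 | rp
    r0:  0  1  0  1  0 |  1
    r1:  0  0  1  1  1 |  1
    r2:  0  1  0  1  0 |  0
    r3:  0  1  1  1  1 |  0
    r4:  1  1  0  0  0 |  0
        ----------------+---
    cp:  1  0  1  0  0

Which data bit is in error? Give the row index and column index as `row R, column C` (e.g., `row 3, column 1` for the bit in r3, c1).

Recompute each row's even parity and compare to rp:
  r0: data parity 0, sent rp 1 → mismatch
  r1: data parity 1, sent rp 1 → ok
  r2: data parity 0, sent rp 0 → ok
  r3: data parity 0, sent rp 0 → ok
  r4: data parity 0, sent rp 0 → ok
Recompute each column's even parity and compare to cp:
  c0: data parity 1, sent cp 1 → ok
  c1: data parity 0, sent cp 0 → ok
  c2: data parity 0, sent cp 1 → mismatch
  c3: data parity 0, sent cp 0 → ok
  c4: data parity 0, sent cp 0 → ok
Exactly one row (r0) and one column (c2) fail → the flipped bit is at their intersection.

row 0, column 2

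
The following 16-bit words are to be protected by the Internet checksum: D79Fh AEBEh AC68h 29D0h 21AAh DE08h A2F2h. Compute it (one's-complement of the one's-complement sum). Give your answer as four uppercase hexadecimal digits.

One's-complement addition (fold any carry out of bit 15 back into bit 0):
  0xD79F + 0xAEBE = 0x1865D → wrap carry → 0x865E
  0x865E + 0xAC68 = 0x132C6 → wrap carry → 0x32C7
  0x32C7 + 0x29D0 = 0x05C97
  0x5C97 + 0x21AA = 0x07E41
  0x7E41 + 0xDE08 = 0x15C49 → wrap carry → 0x5C4A
  0x5C4A + 0xA2F2 = 0x0FF3C
One's-complement sum = 0xFF3C.
Checksum = ~0xFF3C & 0xFFFF = 0x00C3.

00C3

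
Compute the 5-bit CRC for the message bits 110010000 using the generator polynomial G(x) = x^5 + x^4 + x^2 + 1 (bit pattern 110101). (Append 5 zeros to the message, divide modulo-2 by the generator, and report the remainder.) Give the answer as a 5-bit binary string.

Append 5 zeros: 11001000000000. Divide by 110101 (XOR where the leading bit is 1):
  pos 0: 110010 XOR 110101 = 000111
  pos 3: 111000 XOR 110101 = 001101
  pos 5: 110100 XOR 110101 = 000001
Remainder (last 5 bits) = 01000. This is the CRC / FCS.

01000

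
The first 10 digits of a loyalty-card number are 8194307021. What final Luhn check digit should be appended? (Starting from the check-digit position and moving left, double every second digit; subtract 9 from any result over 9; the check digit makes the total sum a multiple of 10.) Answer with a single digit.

Partial digits right→left: 1 2 0 7 0 3 4 9 1 8
Double every second digit counting from the check-digit position (so the 1st, 3rd, 5th, ... of the partial from the right).
  doubled (with −9 where >9): 2 0 0 8 2 → sum 12
  kept as-is: 2 7 3 9 8 → sum 29
Total = 12 + 29 = 41.
Check digit = (10 − (41 mod 10)) mod 10 = 9.

9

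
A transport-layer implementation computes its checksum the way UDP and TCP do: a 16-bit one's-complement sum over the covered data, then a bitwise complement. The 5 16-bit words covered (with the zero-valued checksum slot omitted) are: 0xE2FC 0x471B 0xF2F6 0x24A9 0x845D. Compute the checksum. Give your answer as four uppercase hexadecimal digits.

39EA

One's-complement addition (fold any carry out of bit 15 back into bit 0):
  0xE2FC + 0x471B = 0x12A17 → wrap carry → 0x2A18
  0x2A18 + 0xF2F6 = 0x11D0E → wrap carry → 0x1D0F
  0x1D0F + 0x24A9 = 0x041B8
  0x41B8 + 0x845D = 0x0C615
One's-complement sum = 0xC615.
Checksum = ~0xC615 & 0xFFFF = 0x39EA.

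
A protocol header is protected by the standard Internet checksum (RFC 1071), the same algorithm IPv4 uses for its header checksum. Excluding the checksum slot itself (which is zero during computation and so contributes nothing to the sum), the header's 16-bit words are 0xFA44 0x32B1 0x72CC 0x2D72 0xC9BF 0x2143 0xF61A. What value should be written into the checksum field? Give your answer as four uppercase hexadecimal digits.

One's-complement addition (fold any carry out of bit 15 back into bit 0):
  0xFA44 + 0x32B1 = 0x12CF5 → wrap carry → 0x2CF6
  0x2CF6 + 0x72CC = 0x09FC2
  0x9FC2 + 0x2D72 = 0x0CD34
  0xCD34 + 0xC9BF = 0x196F3 → wrap carry → 0x96F4
  0x96F4 + 0x2143 = 0x0B837
  0xB837 + 0xF61A = 0x1AE51 → wrap carry → 0xAE52
One's-complement sum = 0xAE52.
Checksum = ~0xAE52 & 0xFFFF = 0x51AD.

51AD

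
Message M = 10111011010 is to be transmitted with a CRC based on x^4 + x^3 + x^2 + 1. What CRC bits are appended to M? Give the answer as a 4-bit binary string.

Append 4 zeros: 101110110100000. Divide by 11101 (XOR where the leading bit is 1):
  pos 0: 10111 XOR 11101 = 01010
  pos 1: 10100 XOR 11101 = 01001
  pos 2: 10011 XOR 11101 = 01110
  pos 3: 11101 XOR 11101 = 00000
  pos 9: 10000 XOR 11101 = 01101
  pos 10: 11010 XOR 11101 = 00111
Remainder (last 4 bits) = 0111. This is the CRC / FCS.

0111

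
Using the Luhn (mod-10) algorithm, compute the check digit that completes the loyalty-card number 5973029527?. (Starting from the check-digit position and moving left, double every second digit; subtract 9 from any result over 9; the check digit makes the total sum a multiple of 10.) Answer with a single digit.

Partial digits right→left: 7 2 5 9 2 0 3 7 9 5
Double every second digit counting from the check-digit position (so the 1st, 3rd, 5th, ... of the partial from the right).
  doubled (with −9 where >9): 5 1 4 6 9 → sum 25
  kept as-is: 2 9 0 7 5 → sum 23
Total = 25 + 23 = 48.
Check digit = (10 − (48 mod 10)) mod 10 = 2.

2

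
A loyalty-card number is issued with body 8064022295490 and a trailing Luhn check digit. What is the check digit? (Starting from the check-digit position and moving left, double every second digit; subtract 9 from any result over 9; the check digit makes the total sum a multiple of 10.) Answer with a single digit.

Partial digits right→left: 0 9 4 5 9 2 2 2 0 4 6 0 8
Double every second digit counting from the check-digit position (so the 1st, 3rd, 5th, ... of the partial from the right).
  doubled (with −9 where >9): 0 8 9 4 0 3 7 → sum 31
  kept as-is: 9 5 2 2 4 0 → sum 22
Total = 31 + 22 = 53.
Check digit = (10 − (53 mod 10)) mod 10 = 7.

7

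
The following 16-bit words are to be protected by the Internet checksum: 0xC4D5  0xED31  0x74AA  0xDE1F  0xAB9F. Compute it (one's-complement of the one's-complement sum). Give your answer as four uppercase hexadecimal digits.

4F8E

One's-complement addition (fold any carry out of bit 15 back into bit 0):
  0xC4D5 + 0xED31 = 0x1B206 → wrap carry → 0xB207
  0xB207 + 0x74AA = 0x126B1 → wrap carry → 0x26B2
  0x26B2 + 0xDE1F = 0x104D1 → wrap carry → 0x04D2
  0x04D2 + 0xAB9F = 0x0B071
One's-complement sum = 0xB071.
Checksum = ~0xB071 & 0xFFFF = 0x4F8E.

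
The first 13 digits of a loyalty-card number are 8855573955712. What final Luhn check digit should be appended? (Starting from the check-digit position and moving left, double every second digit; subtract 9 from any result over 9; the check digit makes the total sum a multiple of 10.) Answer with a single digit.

0

Partial digits right→left: 2 1 7 5 5 9 3 7 5 5 5 8 8
Double every second digit counting from the check-digit position (so the 1st, 3rd, 5th, ... of the partial from the right).
  doubled (with −9 where >9): 4 5 1 6 1 1 7 → sum 25
  kept as-is: 1 5 9 7 5 8 → sum 35
Total = 25 + 35 = 60.
Check digit = (10 − (60 mod 10)) mod 10 = 0.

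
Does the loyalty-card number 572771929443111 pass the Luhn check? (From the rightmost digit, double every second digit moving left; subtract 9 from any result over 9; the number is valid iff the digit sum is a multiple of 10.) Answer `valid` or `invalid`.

valid

From the right, keep odd positions and double even positions (subtract 9 from any doubled value over 9):
  doubled (positions 2,4,...): 2 6 8 4 2 5 5 → sum 32
  kept (positions 1,3,...): 1 1 4 9 9 7 2 5 → sum 38
Total = 70.
70 mod 10 = 0, so the number is valid.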